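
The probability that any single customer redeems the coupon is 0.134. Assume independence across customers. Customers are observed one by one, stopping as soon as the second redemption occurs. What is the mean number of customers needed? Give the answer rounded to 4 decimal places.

Y = total customers until the second success; negative binomial with r=2, p=0.134.
E[Y] = r / p = 2 / 0.134 = 14.925373

14.9254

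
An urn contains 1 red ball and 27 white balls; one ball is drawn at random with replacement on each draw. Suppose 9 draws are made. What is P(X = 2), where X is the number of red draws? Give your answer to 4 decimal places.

0.0356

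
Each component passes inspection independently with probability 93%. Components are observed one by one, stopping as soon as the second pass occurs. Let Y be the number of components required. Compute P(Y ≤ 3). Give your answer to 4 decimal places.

0.9860

Finishing within 3 components ⇔ at least 2 successes in the first 3. With X ~ Binomial(3, 0.93), P(Y ≤ 3) = 1 − P(X ≤ 1).
  k=0: C(3,0)·0.93^0·0.07^3 = 0.000343
  k=1: C(3,1)·0.93^1·0.07^2 = 0.013671
1 − 0.014014 = 0.985986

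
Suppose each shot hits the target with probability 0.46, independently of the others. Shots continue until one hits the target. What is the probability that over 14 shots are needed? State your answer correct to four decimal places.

0.0002

Y = number of shots to the first success; geometric, p = 0.46.
P(Y > 14) = P(first 14 all fail) = (1−p)^14 = 0.000179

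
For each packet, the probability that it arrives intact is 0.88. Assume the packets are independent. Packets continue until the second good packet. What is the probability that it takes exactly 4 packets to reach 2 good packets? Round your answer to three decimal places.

0.033

Y = trial on which the second success occurs; negative binomial, r=2, p=0.88.
P(Y=4) = C(3,1) · p^2 · (1−p)^2
= 3 · 0.7744 · 0.0144 = 0.03345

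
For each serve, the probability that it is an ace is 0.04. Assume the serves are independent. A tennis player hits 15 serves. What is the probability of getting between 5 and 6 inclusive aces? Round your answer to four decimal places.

0.0002

X ~ Binomial(15, 0.04); P(5 ≤ X ≤ 6) = Σ C(15,k) p^k (1−p)^(15−k) over k:
  k=5: C(15,5)·0.04^5·0.96^10 = 0.000204
  k=6: C(15,6)·0.04^6·0.96^9 = 0.000014
Total = 0.000219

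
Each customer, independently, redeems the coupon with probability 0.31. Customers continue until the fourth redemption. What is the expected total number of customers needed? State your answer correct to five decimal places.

12.90323

Y = total customers until the fourth success; negative binomial with r=4, p=0.31.
E[Y] = r / p = 4 / 0.31 = 12.9032258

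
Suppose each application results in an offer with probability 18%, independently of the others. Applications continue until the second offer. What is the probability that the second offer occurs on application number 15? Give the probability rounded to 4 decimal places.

0.0344

Y = trial on which the second success occurs; negative binomial, r=2, p=0.18.
P(Y=15) = C(14,1) · p^2 · (1−p)^13
= 14 · 0.0324 · 0.075784 = 0.034376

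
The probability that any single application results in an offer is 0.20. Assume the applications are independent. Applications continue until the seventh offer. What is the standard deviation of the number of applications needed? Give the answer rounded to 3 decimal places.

11.832

Y = total applications until the seventh success; negative binomial with r=7, p=0.20.
SD(Y) = √[r(1−p)/p²] = √(140.00000) = 11.83216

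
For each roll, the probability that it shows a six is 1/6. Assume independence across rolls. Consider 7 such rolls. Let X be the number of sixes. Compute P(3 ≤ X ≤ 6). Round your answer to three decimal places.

X ~ Binomial(7, 0.166667); P(3 ≤ X ≤ 6) = Σ C(7,k) p^k (1−p)^(7−k) over k:
  k=3: C(7,3)·0.166667^3·0.833333^4 = 0.07814
  k=4: C(7,4)·0.166667^4·0.833333^3 = 0.01563
  k=5: C(7,5)·0.166667^5·0.833333^2 = 0.00188
  k=6: C(7,6)·0.166667^6·0.833333^1 = 0.00013
Total = 0.09577

0.096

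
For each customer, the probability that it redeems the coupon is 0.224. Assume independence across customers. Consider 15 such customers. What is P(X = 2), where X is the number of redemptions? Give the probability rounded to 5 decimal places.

0.19493

X ~ Binomial(n=15, p=0.224).
P(X=2) = C(15,2) · p^2 · (1−p)^13
= 105 · 0.050176 · 0.037 = 0.1949341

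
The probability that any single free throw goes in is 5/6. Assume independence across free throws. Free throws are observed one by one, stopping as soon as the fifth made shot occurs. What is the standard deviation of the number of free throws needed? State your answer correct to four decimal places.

Y = total free throws until the fifth success; negative binomial with r=5, p=0.833333.
SD(Y) = √[r(1−p)/p²] = √(1.200000) = 1.095445

1.0954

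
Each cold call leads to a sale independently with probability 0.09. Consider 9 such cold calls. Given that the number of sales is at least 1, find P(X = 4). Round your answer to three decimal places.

X ~ Binomial(9, 0.09). Want P(X=4 | X≥1) = P(X=4) / P(X≥1).
P(X=4) = C(9,4)·0.09^4·0.91^5 = 0.00516
P(X≥1) = 1 − 0.42793 = 0.57207
Ratio = 0.00516 / 0.57207 = 0.00902

0.009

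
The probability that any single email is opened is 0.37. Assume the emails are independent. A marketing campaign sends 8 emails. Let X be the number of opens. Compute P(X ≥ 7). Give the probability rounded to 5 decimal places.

X ~ Binomial(8, 0.37); P(X ≥ 7) = Σ C(8,k) p^k (1−p)^(8−k) over k:
  k=7: C(8,7)·0.37^7·0.63^1 = 0.0047846
  k=8: C(8,8)·0.37^8·0.63^0 = 0.0003512
Total = 0.0051358

0.00514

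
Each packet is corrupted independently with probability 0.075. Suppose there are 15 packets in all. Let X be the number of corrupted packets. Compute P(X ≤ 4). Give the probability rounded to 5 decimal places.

0.99624

X ~ Binomial(15, 0.075); P(X ≤ 4) = Σ C(15,k) p^k (1−p)^(15−k) over k:
  k=0: C(15,0)·0.075^0·0.925^15 = 0.3105460
  k=1: C(15,1)·0.075^1·0.925^14 = 0.3776911
  k=2: C(15,2)·0.075^2·0.925^13 = 0.2143652
  k=3: C(15,3)·0.075^3·0.925^12 = 0.0753175
  k=4: C(15,4)·0.075^4·0.925^11 = 0.0183205
Total = 0.9962404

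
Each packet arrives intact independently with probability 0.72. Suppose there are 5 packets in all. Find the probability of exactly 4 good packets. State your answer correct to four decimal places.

0.3762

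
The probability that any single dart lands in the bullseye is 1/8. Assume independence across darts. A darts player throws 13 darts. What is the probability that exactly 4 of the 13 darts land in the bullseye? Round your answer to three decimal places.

0.052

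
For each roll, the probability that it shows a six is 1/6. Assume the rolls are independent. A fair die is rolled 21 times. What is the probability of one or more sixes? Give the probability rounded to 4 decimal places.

P(at least one) = 1 − P(none) = 1 − (1 − 0.166667)^21
= 1 − 0.021737 = 0.978263

0.9783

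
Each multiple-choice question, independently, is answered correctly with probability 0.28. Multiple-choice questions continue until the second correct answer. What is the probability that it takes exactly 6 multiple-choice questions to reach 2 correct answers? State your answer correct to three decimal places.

Y = trial on which the second success occurs; negative binomial, r=2, p=0.28.
P(Y=6) = C(5,1) · p^2 · (1−p)^4
= 5 · 0.0784 · 0.26874 = 0.10535

0.105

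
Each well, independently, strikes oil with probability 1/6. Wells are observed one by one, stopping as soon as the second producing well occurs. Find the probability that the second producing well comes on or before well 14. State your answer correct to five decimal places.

Finishing within 14 wells ⇔ at least 2 successes in the first 14. With X ~ Binomial(14, 0.166667), P(Y ≤ 14) = 1 − P(X ≤ 1).
  k=0: C(14,0)·0.166667^0·0.833333^14 = 0.0778866
  k=1: C(14,1)·0.166667^1·0.833333^13 = 0.2180824
1 − 0.2959690 = 0.7040310

0.70403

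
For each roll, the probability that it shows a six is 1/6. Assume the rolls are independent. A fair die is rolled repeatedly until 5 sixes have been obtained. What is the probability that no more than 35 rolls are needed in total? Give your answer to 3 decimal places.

Finishing within 35 rolls ⇔ at least 5 successes in the first 35. With X ~ Binomial(35, 0.166667), P(Y ≤ 35) = 1 − P(X ≤ 4).
  k=0: C(35,0)·0.166667^0·0.833333^35 = 0.00169
  k=1: C(35,1)·0.166667^1·0.833333^34 = 0.01185
  k=2: C(35,2)·0.166667^2·0.833333^33 = 0.04029
  k=3: C(35,3)·0.166667^3·0.833333^32 = 0.08865
  k=4: C(35,4)·0.166667^4·0.833333^31 = 0.14183
1 − 0.28432 = 0.71568

0.716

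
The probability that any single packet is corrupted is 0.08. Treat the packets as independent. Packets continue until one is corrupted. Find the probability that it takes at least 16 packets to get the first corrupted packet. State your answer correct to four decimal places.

0.2863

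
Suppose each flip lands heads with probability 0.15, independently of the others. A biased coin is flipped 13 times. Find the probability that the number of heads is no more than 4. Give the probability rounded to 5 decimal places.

0.96584

X ~ Binomial(13, 0.15); P(X ≤ 4) = Σ C(13,k) p^k (1−p)^(13−k) over k:
  k=0: C(13,0)·0.15^0·0.85^13 = 0.1209055
  k=1: C(13,1)·0.15^1·0.85^12 = 0.2773714
  k=2: C(13,2)·0.15^2·0.85^11 = 0.2936874
  k=3: C(13,3)·0.15^3·0.85^10 = 0.1900330
  k=4: C(13,4)·0.15^4·0.85^9 = 0.0838381
Total = 0.9658354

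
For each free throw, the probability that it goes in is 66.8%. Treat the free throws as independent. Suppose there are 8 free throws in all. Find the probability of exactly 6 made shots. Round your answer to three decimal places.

X ~ Binomial(n=8, p=0.668).
P(X=6) = C(8,6) · p^6 · (1−p)^2
= 28 · 0.08885 · 0.11022 = 0.27422

0.274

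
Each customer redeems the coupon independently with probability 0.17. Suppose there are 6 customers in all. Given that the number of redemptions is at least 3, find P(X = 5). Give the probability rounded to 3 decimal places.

0.011

X ~ Binomial(6, 0.17). Want P(X=5 | X≥3) = P(X=5) / P(X≥3).
P(X=5) = C(6,5)·0.17^5·0.83^1 = 0.00071
P(X≥3) = 1 − 0.32694 − 0.40178 − 0.20573 = 0.06555
Ratio = 0.00071 / 0.06555 = 0.01079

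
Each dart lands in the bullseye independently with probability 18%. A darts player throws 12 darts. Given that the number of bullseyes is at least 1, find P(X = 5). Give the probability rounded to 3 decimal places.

0.041

X ~ Binomial(12, 0.18). Want P(X=5 | X≥1) = P(X=5) / P(X≥1).
P(X=5) = C(12,5)·0.18^5·0.82^7 = 0.03731
P(X≥1) = 1 − 0.09242 = 0.90758
Ratio = 0.03731 / 0.90758 = 0.04111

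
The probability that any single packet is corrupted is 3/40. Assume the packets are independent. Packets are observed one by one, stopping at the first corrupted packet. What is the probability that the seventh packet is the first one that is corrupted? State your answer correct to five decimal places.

Geometric (trials to first success), p = 0.075.
P(Y = 7) = (1−p)^6 · p = 0.6264 · 0.075 = 0.0469799

0.04698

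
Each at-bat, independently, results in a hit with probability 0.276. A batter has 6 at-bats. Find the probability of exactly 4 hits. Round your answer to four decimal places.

0.0456

X ~ Binomial(n=6, p=0.276).
P(X=4) = C(6,4) · p^4 · (1−p)^2
= 15 · 0.0058028 · 0.52418 = 0.045625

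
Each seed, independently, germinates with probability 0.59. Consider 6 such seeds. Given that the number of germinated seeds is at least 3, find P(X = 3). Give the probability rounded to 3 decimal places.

X ~ Binomial(6, 0.59). Want P(X=3 | X≥3) = P(X=3) / P(X≥3).
P(X=3) = C(6,3)·0.59^3·0.41^3 = 0.28310
P(X≥3) = 1 − 0.00475 − 0.04101 − 0.14755 = 0.80669
Ratio = 0.28310 / 0.80669 = 0.35094

0.351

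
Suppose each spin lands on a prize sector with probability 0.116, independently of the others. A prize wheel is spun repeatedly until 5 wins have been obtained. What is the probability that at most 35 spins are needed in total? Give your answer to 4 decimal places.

Finishing within 35 spins ⇔ at least 5 successes in the first 35. With X ~ Binomial(35, 0.116), P(Y ≤ 35) = 1 − P(X ≤ 4).
  k=0: C(35,0)·0.116^0·0.884^35 = 0.013361
  k=1: C(35,1)·0.116^1·0.884^34 = 0.061362
  k=2: C(35,2)·0.116^2·0.884^33 = 0.136886
  k=3: C(35,3)·0.116^3·0.884^32 = 0.197586
  k=4: C(35,4)·0.116^4·0.884^31 = 0.207421
1 − 0.616615 = 0.383385

0.3834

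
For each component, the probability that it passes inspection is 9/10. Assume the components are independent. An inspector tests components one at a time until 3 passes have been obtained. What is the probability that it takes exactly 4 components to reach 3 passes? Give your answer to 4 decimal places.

Y = trial on which the third success occurs; negative binomial, r=3, p=0.90.
P(Y=4) = C(3,2) · p^3 · (1−p)^1
= 3 · 0.729 · 0.1 = 0.218700

0.2187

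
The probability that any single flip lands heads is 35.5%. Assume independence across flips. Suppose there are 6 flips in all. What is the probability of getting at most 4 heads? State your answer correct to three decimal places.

0.976

X ~ Binomial(6, 0.355); P(X ≤ 4) = Σ C(6,k) p^k (1−p)^(6−k) over k:
  k=0: C(6,0)·0.355^0·0.645^6 = 0.07200
  k=1: C(6,1)·0.355^1·0.645^5 = 0.23778
  k=2: C(6,2)·0.355^2·0.645^4 = 0.32718
  k=3: C(6,3)·0.355^3·0.645^3 = 0.24010
  k=4: C(6,4)·0.355^4·0.645^2 = 0.09911
Total = 0.97618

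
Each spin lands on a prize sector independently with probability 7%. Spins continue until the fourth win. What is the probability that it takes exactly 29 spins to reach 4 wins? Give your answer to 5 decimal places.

Y = trial on which the fourth success occurs; negative binomial, r=4, p=0.07.
P(Y=29) = C(28,3) · p^4 · (1−p)^25
= 3276 · 2.401e-05 · 0.16296 = 0.0128177

0.01282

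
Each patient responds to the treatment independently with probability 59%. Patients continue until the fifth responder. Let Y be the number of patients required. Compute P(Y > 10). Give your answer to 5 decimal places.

Needing more than 10 patients ⇔ fewer than 5 successes in the first 10. With X ~ Binomial(10, 0.59), P(Y > 10) = P(X ≤ 4).
  k=0: C(10,0)·0.59^0·0.41^10 = 0.0001342
  k=1: C(10,1)·0.59^1·0.41^9 = 0.0019316
  k=2: C(10,2)·0.59^2·0.41^8 = 0.0125080
  k=3: C(10,3)·0.59^3·0.41^7 = 0.0479981
  k=4: C(10,4)·0.59^4·0.41^6 = 0.1208733
P(X ≤ 4) = 0.1834452

0.18345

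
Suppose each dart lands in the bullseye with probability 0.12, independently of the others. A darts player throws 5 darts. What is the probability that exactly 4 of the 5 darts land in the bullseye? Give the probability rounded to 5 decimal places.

0.00091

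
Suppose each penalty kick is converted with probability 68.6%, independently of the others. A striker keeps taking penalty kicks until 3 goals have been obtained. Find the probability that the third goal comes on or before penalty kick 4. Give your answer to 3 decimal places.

0.627

Finishing within 4 penalty kicks ⇔ at least 3 successes in the first 4. With X ~ Binomial(4, 0.686), P(Y ≤ 4) = 1 − P(X ≤ 2).
  k=0: C(4,0)·0.686^0·0.314^4 = 0.00972
  k=1: C(4,1)·0.686^1·0.314^3 = 0.08495
  k=2: C(4,2)·0.686^2·0.314^2 = 0.27839
1 − 0.37307 = 0.62693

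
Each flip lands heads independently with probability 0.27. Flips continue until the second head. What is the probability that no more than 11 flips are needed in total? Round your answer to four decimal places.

Finishing within 11 flips ⇔ at least 2 successes in the first 11. With X ~ Binomial(11, 0.27), P(Y ≤ 11) = 1 − P(X ≤ 1).
  k=0: C(11,0)·0.27^0·0.73^11 = 0.031373
  k=1: C(11,1)·0.27^1·0.73^10 = 0.127639
1 − 0.159012 = 0.840988

0.8410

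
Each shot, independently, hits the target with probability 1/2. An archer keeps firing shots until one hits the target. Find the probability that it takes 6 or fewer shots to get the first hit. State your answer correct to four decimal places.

Y = number of shots to the first success; geometric, p = 0.50.
P(Y ≤ 6) = 1 − (1−p)^6 = 1 − 0.015625 = 0.984375

0.9844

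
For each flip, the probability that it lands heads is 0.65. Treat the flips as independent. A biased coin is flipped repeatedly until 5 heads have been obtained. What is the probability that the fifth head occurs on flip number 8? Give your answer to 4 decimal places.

Y = trial on which the fifth success occurs; negative binomial, r=5, p=0.65.
P(Y=8) = C(7,4) · p^5 · (1−p)^3
= 35 · 0.11603 · 0.042875 = 0.174116

0.1741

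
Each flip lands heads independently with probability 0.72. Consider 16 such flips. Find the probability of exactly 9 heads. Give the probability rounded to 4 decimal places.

X ~ Binomial(n=16, p=0.72).
P(X=9) = C(16,9) · p^9 · (1−p)^7
= 11440 · 0.051999 · 0.00013493 = 0.080265

0.0803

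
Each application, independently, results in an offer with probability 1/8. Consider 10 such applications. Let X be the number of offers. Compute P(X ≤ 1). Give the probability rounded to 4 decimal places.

0.6389

X ~ Binomial(10, 0.125); P(X ≤ 1) = Σ C(10,k) p^k (1−p)^(10−k) over k:
  k=0: C(10,0)·0.125^0·0.875^10 = 0.263076
  k=1: C(10,1)·0.125^1·0.875^9 = 0.375822
Total = 0.638898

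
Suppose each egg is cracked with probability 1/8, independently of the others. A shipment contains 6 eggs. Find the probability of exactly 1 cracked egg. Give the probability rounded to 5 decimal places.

X ~ Binomial(n=6, p=0.125).
P(X=1) = C(6,1) · p^1 · (1−p)^5
= 6 · 0.125 · 0.51291 = 0.3846817

0.38468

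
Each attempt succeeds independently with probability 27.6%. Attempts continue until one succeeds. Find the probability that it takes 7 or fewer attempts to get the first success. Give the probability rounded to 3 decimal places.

Y = number of attempts to the first success; geometric, p = 0.276.
P(Y ≤ 7) = 1 − (1−p)^7 = 1 − 0.10427 = 0.89573

0.896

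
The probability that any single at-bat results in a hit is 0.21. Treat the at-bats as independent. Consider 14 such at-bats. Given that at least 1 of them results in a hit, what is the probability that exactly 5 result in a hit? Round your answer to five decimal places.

0.10175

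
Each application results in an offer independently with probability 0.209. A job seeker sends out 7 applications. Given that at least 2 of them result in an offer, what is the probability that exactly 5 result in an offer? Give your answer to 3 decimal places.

0.012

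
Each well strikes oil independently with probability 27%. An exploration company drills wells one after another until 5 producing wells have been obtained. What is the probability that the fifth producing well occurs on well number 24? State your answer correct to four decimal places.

0.0321

Y = trial on which the fifth success occurs; negative binomial, r=5, p=0.27.
P(Y=24) = C(23,4) · p^5 · (1−p)^19
= 8855 · 0.0014349 · 0.0025301 = 0.032147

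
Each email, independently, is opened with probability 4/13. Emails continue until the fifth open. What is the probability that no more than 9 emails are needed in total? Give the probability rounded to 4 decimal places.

Finishing within 9 emails ⇔ at least 5 successes in the first 9. With X ~ Binomial(9, 0.307692), P(Y ≤ 9) = 1 − P(X ≤ 4).
  k=0: C(9,0)·0.307692^0·0.692308^9 = 0.036534
  k=1: C(9,1)·0.307692^1·0.692308^8 = 0.146134
  k=2: C(9,2)·0.307692^2·0.692308^7 = 0.259794
  k=3: C(9,3)·0.307692^3·0.692308^6 = 0.269416
  k=4: C(9,4)·0.307692^4·0.692308^5 = 0.179611
1 − 0.891490 = 0.108510

0.1085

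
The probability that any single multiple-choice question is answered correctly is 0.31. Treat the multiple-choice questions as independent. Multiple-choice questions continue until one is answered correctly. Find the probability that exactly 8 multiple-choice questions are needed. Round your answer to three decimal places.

0.023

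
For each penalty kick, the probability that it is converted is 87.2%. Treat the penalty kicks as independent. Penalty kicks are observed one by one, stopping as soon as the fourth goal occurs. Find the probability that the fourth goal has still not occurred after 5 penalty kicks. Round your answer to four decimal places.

0.1258

Needing more than 5 penalty kicks ⇔ fewer than 4 successes in the first 5. With X ~ Binomial(5, 0.872), P(Y > 5) = P(X ≤ 3).
  k=0: C(5,0)·0.872^0·0.128^5 = 0.000034
  k=1: C(5,1)·0.872^1·0.128^4 = 0.001170
  k=2: C(5,2)·0.872^2·0.128^3 = 0.015946
  k=3: C(5,3)·0.872^3·0.128^2 = 0.108635
P(X ≤ 3) = 0.125786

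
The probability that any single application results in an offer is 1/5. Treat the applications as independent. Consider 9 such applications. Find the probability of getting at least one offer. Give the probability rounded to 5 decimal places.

P(at least one) = 1 − P(none) = 1 − (1 − 0.20)^9
= 1 − 0.1342177 = 0.8657823

0.86578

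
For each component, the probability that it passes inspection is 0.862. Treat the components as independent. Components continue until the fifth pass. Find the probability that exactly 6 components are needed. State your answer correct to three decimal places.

Y = trial on which the fifth success occurs; negative binomial, r=5, p=0.862.
P(Y=6) = C(5,4) · p^5 · (1−p)^1
= 5 · 0.47592 · 0.138 = 0.32839

0.328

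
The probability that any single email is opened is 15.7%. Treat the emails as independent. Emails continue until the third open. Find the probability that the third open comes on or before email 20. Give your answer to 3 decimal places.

0.628

Finishing within 20 emails ⇔ at least 3 successes in the first 20. With X ~ Binomial(20, 0.157), P(Y ≤ 20) = 1 − P(X ≤ 2).
  k=0: C(20,0)·0.157^0·0.843^20 = 0.03285
  k=1: C(20,1)·0.157^1·0.843^19 = 0.12236
  k=2: C(20,2)·0.157^2·0.843^18 = 0.21650
1 − 0.37171 = 0.62829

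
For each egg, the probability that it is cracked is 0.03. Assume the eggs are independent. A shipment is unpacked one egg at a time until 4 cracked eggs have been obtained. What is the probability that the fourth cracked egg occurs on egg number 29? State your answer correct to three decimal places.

0.001

Y = trial on which the fourth success occurs; negative binomial, r=4, p=0.03.
P(Y=29) = C(28,3) · p^4 · (1−p)^25
= 3276 · 8.1e-07 · 0.46697 = 0.00124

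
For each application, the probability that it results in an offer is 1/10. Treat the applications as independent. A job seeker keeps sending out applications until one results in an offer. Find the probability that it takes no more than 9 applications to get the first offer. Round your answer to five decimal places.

Y = number of applications to the first success; geometric, p = 0.10.
P(Y ≤ 9) = 1 − (1−p)^9 = 1 − 0.3874205 = 0.6125795

0.61258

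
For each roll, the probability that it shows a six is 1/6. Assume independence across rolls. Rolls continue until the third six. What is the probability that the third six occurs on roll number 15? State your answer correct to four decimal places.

0.0473

Y = trial on which the third success occurs; negative binomial, r=3, p=0.166667.
P(Y=15) = C(14,2) · p^3 · (1−p)^12
= 91 · 0.0046296 · 0.11216 = 0.047251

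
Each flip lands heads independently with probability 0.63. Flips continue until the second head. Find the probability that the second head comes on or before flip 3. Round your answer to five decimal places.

0.69061

Finishing within 3 flips ⇔ at least 2 successes in the first 3. With X ~ Binomial(3, 0.63), P(Y ≤ 3) = 1 − P(X ≤ 1).
  k=0: C(3,0)·0.63^0·0.37^3 = 0.0506530
  k=1: C(3,1)·0.63^1·0.37^2 = 0.2587410
1 − 0.3093940 = 0.6906060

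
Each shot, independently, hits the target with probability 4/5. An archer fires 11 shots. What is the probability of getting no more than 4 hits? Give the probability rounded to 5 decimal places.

0.00197

X ~ Binomial(11, 0.80); P(X ≤ 4) = Σ C(11,k) p^k (1−p)^(11−k) over k:
  k=0: C(11,0)·0.80^0·0.20^11 = 0.0000000
  k=1: C(11,1)·0.80^1·0.20^10 = 0.0000009
  k=2: C(11,2)·0.80^2·0.20^9 = 0.0000180
  k=3: C(11,3)·0.80^3·0.20^8 = 0.0002163
  k=4: C(11,4)·0.80^4·0.20^7 = 0.0017302
Total = 0.0019654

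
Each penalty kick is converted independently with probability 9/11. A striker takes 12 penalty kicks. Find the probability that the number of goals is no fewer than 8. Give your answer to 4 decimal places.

X ~ Binomial(12, 0.818182); P(X ≥ 8) = Σ C(12,k) p^k (1−p)^(12−k) over k:
  k=8: C(12,8)·0.818182^8·0.181818^4 = 0.108631
  k=9: C(12,9)·0.818182^9·0.181818^3 = 0.217262
  k=10: C(12,10)·0.818182^10·0.181818^2 = 0.293303
  k=11: C(12,11)·0.818182^11·0.181818^1 = 0.239975
  k=12: C(12,12)·0.818182^12·0.181818^0 = 0.089991
Total = 0.949162

0.9492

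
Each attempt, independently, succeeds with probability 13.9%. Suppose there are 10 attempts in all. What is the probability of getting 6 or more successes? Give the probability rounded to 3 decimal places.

X ~ Binomial(10, 0.139); P(X ≥ 6) = Σ C(10,k) p^k (1−p)^(10−k) over k:
  k=6: C(10,6)·0.139^6·0.861^4 = 0.00083
  k=7: C(10,7)·0.139^7·0.861^3 = 0.00008
  k=8: C(10,8)·0.139^8·0.861^2 = 0.00000
  k=9: C(10,9)·0.139^9·0.861^1 = 0.00000
  k=10: C(10,10)·0.139^10·0.861^0 = 0.00000
Total = 0.00091

0.001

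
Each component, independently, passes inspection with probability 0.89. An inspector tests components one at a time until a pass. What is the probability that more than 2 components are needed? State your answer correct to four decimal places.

Y = number of components to the first success; geometric, p = 0.89.
P(Y > 2) = P(first 2 all fail) = (1−p)^2 = 0.012100

0.0121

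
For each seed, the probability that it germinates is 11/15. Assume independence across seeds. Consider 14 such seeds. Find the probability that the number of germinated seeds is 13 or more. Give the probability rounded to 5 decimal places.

X ~ Binomial(14, 0.733333); P(X ≥ 13) = Σ C(14,k) p^k (1−p)^(14−k) over k:
  k=13: C(14,13)·0.733333^13·0.266667^1 = 0.0662240
  k=14: C(14,14)·0.733333^14·0.266667^0 = 0.0130083
Total = 0.0792323

0.07923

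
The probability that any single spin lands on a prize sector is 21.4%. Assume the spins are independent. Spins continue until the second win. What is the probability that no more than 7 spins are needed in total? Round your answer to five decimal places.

Finishing within 7 spins ⇔ at least 2 successes in the first 7. With X ~ Binomial(7, 0.214), P(Y ≤ 7) = 1 − P(X ≤ 1).
  k=0: C(7,0)·0.214^0·0.786^7 = 0.1853352
  k=1: C(7,1)·0.214^1·0.786^6 = 0.3532215
1 − 0.5385566 = 0.4614434

0.46144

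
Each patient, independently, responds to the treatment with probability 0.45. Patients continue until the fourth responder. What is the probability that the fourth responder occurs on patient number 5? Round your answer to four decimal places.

0.0902

Y = trial on which the fourth success occurs; negative binomial, r=4, p=0.45.
P(Y=5) = C(4,3) · p^4 · (1−p)^1
= 4 · 0.041006 · 0.55 = 0.090214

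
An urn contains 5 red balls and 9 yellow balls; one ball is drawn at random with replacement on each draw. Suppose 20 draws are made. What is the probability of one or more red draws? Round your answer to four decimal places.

P(at least one) = 1 − P(none) = 1 − (1 − 0.357143)^20
= 1 − 0.000145 = 0.999855

0.9999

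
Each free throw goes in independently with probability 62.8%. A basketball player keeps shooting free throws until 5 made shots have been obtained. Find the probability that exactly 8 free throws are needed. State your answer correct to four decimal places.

0.1760

Y = trial on which the fifth success occurs; negative binomial, r=5, p=0.628.
P(Y=8) = C(7,4) · p^5 · (1−p)^3
= 35 · 0.097678 · 0.051479 = 0.175993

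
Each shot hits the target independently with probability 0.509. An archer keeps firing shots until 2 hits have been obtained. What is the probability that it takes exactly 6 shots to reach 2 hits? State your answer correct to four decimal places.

Y = trial on which the second success occurs; negative binomial, r=2, p=0.509.
P(Y=6) = C(5,1) · p^2 · (1−p)^4
= 5 · 0.25908 · 0.05812 = 0.075289

0.0753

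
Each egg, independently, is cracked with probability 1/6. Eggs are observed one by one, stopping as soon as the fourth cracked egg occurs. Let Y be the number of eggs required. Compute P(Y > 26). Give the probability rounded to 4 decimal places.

Needing more than 26 eggs ⇔ fewer than 4 successes in the first 26. With X ~ Binomial(26, 0.166667), P(Y > 26) = P(X ≤ 3).
  k=0: C(26,0)·0.166667^0·0.833333^26 = 0.008735
  k=1: C(26,1)·0.166667^1·0.833333^25 = 0.045425
  k=2: C(26,2)·0.166667^2·0.833333^24 = 0.113561
  k=3: C(26,3)·0.166667^3·0.833333^23 = 0.181698
P(X ≤ 3) = 0.349420

0.3494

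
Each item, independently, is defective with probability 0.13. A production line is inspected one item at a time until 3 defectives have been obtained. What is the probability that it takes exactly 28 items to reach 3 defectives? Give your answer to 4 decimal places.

0.0237

Y = trial on which the third success occurs; negative binomial, r=3, p=0.13.
P(Y=28) = C(27,2) · p^3 · (1−p)^25
= 351 · 0.002197 · 0.03076 = 0.023720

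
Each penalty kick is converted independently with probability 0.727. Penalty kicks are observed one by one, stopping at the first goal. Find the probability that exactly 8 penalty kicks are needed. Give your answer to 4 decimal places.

Geometric (trials to first success), p = 0.727.
P(Y = 8) = (1−p)^7 · p = 0.00011302 · 0.727 = 0.000082

0.0001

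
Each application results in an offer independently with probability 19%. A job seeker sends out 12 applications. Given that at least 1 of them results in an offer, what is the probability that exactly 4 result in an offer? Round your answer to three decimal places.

X ~ Binomial(12, 0.19). Want P(X=4 | X≥1) = P(X=4) / P(X≥1).
P(X=4) = C(12,4)·0.19^4·0.81^8 = 0.11954
P(X≥1) = 1 − 0.07977 = 0.92023
Ratio = 0.11954 / 0.92023 = 0.12990

0.130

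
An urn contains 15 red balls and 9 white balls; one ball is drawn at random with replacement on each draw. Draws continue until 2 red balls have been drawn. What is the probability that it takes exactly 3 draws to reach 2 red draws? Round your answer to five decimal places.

Y = trial on which the second success occurs; negative binomial, r=2, p=0.625.
P(Y=3) = C(2,1) · p^2 · (1−p)^1
= 2 · 0.39062 · 0.375 = 0.2929688

0.29297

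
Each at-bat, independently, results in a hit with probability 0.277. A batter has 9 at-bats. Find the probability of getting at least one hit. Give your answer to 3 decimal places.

0.946

P(at least one) = 1 − P(none) = 1 − (1 − 0.277)^9
= 1 − 0.05398 = 0.94602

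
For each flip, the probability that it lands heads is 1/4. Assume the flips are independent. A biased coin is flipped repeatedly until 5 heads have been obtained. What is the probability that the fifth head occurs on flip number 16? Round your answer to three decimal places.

Y = trial on which the fifth success occurs; negative binomial, r=5, p=0.25.
P(Y=16) = C(15,4) · p^5 · (1−p)^11
= 1365 · 0.00097656 · 0.042235 = 0.05630

0.056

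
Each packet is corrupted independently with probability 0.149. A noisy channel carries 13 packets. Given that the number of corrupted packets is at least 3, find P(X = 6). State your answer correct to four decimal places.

X ~ Binomial(13, 0.149). Want P(X=6 | X≥3) = P(X=6) / P(X≥3).
P(X=6) = C(13,6)·0.149^6·0.851^7 = 0.006069
P(X≥3) = 1 − 0.122768 − 0.279437 − 0.293557 = 0.304238
Ratio = 0.006069 / 0.304238 = 0.019949

0.0199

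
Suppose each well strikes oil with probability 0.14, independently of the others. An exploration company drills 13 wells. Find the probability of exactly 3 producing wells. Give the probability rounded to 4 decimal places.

X ~ Binomial(n=13, p=0.14).
P(X=3) = C(13,3) · p^3 · (1−p)^10
= 286 · 0.002744 · 0.2213 = 0.173674

0.1737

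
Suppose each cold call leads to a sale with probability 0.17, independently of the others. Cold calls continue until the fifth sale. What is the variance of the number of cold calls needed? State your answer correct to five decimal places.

143.59862

Y = total cold calls until the fifth success; negative binomial with r=5, p=0.17.
Var(Y) = r(1−p)/p² = 5·0.83 / 0.17² = 143.5986159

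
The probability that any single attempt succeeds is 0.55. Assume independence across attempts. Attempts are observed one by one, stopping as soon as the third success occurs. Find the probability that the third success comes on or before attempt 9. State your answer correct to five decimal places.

Finishing within 9 attempts ⇔ at least 3 successes in the first 9. With X ~ Binomial(9, 0.55), P(Y ≤ 9) = 1 − P(X ≤ 2).
  k=0: C(9,0)·0.55^0·0.45^9 = 0.0007567
  k=1: C(9,1)·0.55^1·0.45^8 = 0.0083235
  k=2: C(9,2)·0.55^2·0.45^7 = 0.0406926
1 − 0.0497728 = 0.9502272

0.95023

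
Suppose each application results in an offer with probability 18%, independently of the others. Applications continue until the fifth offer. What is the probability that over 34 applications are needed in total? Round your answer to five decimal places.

0.24240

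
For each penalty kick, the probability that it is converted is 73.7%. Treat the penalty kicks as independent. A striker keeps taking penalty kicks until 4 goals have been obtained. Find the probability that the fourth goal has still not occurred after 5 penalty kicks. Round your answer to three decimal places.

0.395

Needing more than 5 penalty kicks ⇔ fewer than 4 successes in the first 5. With X ~ Binomial(5, 0.737), P(Y > 5) = P(X ≤ 3).
  k=0: C(5,0)·0.737^0·0.263^5 = 0.00126
  k=1: C(5,1)·0.737^1·0.263^4 = 0.01763
  k=2: C(5,2)·0.737^2·0.263^3 = 0.09881
  k=3: C(5,3)·0.737^3·0.263^2 = 0.27689
P(X ≤ 3) = 0.39459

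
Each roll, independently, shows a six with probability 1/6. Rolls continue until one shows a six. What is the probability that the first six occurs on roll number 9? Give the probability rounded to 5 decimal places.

Geometric (trials to first success), p = 0.166667.
P(Y = 9) = (1−p)^8 · p = 0.23257 · 0.166667 = 0.0387613

0.03876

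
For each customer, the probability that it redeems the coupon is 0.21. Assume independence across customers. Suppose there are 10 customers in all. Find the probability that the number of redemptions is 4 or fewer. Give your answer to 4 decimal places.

0.9601

X ~ Binomial(10, 0.21); P(X ≤ 4) = Σ C(10,k) p^k (1−p)^(10−k) over k:
  k=0: C(10,0)·0.21^0·0.79^10 = 0.094683
  k=1: C(10,1)·0.21^1·0.79^9 = 0.251688
  k=2: C(10,2)·0.21^2·0.79^8 = 0.301070
  k=3: C(10,3)·0.21^3·0.79^7 = 0.213417
  k=4: C(10,4)·0.21^4·0.79^6 = 0.099279
Total = 0.960138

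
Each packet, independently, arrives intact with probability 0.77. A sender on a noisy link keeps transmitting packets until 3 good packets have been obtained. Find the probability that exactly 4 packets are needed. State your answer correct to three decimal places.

0.315

Y = trial on which the third success occurs; negative binomial, r=3, p=0.77.
P(Y=4) = C(3,2) · p^3 · (1−p)^1
= 3 · 0.45653 · 0.23 = 0.31501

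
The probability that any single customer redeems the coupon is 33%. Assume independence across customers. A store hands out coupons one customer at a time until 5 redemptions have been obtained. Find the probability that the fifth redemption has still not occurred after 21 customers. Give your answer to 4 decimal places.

0.1277

Needing more than 21 customers ⇔ fewer than 5 successes in the first 21. With X ~ Binomial(21, 0.33), P(Y > 21) = P(X ≤ 4).
  k=0: C(21,0)·0.33^0·0.67^21 = 0.000223
  k=1: C(21,1)·0.33^1·0.67^20 = 0.002303
  k=2: C(21,2)·0.33^2·0.67^19 = 0.011341
  k=3: C(21,3)·0.33^3·0.67^18 = 0.035379
  k=4: C(21,4)·0.33^4·0.67^17 = 0.078414
P(X ≤ 4) = 0.127659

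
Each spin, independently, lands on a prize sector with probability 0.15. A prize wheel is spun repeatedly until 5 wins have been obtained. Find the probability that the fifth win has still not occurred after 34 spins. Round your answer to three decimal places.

0.408

Needing more than 34 spins ⇔ fewer than 5 successes in the first 34. With X ~ Binomial(34, 0.15), P(Y > 34) = P(X ≤ 4).
  k=0: C(34,0)·0.15^0·0.85^34 = 0.00398
  k=1: C(34,1)·0.15^1·0.85^33 = 0.02390
  k=2: C(34,2)·0.15^2·0.85^32 = 0.06959
  k=3: C(34,3)·0.15^3·0.85^31 = 0.13099
  k=4: C(34,4)·0.15^4·0.85^30 = 0.17915
P(X ≤ 4) = 0.40762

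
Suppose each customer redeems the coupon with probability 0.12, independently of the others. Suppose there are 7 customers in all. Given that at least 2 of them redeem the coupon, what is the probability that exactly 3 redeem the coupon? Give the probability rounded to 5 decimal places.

X ~ Binomial(7, 0.12). Want P(X=3 | X≥2) = P(X=3) / P(X≥2).
P(X=3) = C(7,3)·0.12^3·0.88^4 = 0.0362696
P(X≥2) = 1 − 0.4086756 − 0.3900994 = 0.2012250
Ratio = 0.0362696 / 0.2012250 = 0.1802439

0.18024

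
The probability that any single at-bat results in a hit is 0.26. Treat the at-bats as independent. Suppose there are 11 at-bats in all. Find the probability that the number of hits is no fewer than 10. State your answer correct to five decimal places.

0.00001

X ~ Binomial(11, 0.26); P(X ≥ 10) = Σ C(11,k) p^k (1−p)^(11−k) over k:
  k=10: C(11,10)·0.26^10·0.74^1 = 0.0000115
  k=11: C(11,11)·0.26^11·0.74^0 = 0.0000004
Total = 0.0000119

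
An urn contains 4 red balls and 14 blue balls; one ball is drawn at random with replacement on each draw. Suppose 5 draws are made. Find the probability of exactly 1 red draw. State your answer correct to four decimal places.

0.4066

X ~ Binomial(n=5, p=0.222222).
P(X=1) = C(5,1) · p^1 · (1−p)^4
= 5 · 0.22222 · 0.36595 = 0.406611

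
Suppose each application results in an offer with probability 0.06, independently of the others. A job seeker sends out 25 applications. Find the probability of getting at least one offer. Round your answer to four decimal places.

0.7871

P(at least one) = 1 − P(none) = 1 − (1 − 0.06)^25
= 1 − 0.212910 = 0.787090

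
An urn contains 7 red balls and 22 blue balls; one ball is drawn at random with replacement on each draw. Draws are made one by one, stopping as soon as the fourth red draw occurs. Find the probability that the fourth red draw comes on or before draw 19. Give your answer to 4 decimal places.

0.7080

Finishing within 19 draws ⇔ at least 4 successes in the first 19. With X ~ Binomial(19, 0.241379), P(Y ≤ 19) = 1 − P(X ≤ 3).
  k=0: C(19,0)·0.241379^0·0.758621^19 = 0.005254
  k=1: C(19,1)·0.241379^1·0.758621^18 = 0.031761
  k=2: C(19,2)·0.241379^2·0.758621^17 = 0.090953
  k=3: C(19,3)·0.241379^3·0.758621^16 = 0.163991
1 − 0.291958 = 0.708042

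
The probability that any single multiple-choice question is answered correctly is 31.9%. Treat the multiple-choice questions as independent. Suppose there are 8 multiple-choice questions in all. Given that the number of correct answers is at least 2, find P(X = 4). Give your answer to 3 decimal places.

0.200

X ~ Binomial(8, 0.319). Want P(X=4 | X≥2) = P(X=4) / P(X≥2).
P(X=4) = C(8,4)·0.319^4·0.681^4 = 0.15590
P(X≥2) = 1 − 0.04626 − 0.17334 = 0.78040
Ratio = 0.15590 / 0.78040 = 0.19977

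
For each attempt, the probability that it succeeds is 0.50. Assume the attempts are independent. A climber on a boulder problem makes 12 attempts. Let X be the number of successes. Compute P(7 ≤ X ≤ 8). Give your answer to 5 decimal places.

0.31421

X ~ Binomial(12, 0.50); P(7 ≤ X ≤ 8) = Σ C(12,k) p^k (1−p)^(12−k) over k:
  k=7: C(12,7)·0.50^7·0.50^5 = 0.1933594
  k=8: C(12,8)·0.50^8·0.50^4 = 0.1208496
Total = 0.3142090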